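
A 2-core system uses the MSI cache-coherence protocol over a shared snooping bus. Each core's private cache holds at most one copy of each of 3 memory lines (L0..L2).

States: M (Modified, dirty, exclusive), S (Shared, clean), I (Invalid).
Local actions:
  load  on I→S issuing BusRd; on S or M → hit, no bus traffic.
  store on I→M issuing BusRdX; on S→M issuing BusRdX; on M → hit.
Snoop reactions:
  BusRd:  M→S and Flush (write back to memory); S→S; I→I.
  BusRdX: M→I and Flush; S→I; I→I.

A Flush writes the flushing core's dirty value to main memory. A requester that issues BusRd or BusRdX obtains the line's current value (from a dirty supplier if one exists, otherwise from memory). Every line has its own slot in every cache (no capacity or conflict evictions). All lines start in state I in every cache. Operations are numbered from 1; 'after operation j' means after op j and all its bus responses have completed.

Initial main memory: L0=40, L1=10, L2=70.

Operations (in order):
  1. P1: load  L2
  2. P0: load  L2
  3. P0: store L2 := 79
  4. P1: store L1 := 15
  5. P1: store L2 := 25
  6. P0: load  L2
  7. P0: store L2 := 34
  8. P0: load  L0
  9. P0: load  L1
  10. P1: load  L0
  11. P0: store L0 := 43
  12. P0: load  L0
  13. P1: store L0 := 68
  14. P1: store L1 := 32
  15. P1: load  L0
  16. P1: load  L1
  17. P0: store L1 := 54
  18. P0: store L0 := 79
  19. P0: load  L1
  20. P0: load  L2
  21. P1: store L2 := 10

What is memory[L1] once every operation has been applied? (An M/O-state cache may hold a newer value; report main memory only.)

memory[L1] = 32

1. P1: load  L2  bus=[BusRd]  L2: P0=I P1=S  mem[L2]=70
2. P0: load  L2  bus=[BusRd]  L2: P0=S P1=S  mem[L2]=70
3. P0: store L2 := 79  bus=[BusRdX]  L2: P0=M P1=I  mem[L2]=70
4. P1: store L1 := 15  bus=[BusRdX]  L1: P0=I P1=M  mem[L1]=10
5. P1: store L2 := 25  bus=[BusRdX,Flush]  L2: P0=I P1=M  mem[L2]=79
6. P0: load  L2  bus=[BusRd,Flush]  L2: P0=S P1=S  mem[L2]=25
7. P0: store L2 := 34  bus=[BusRdX]  L2: P0=M P1=I  mem[L2]=25
8. P0: load  L0  bus=[BusRd]  L0: P0=S P1=I  mem[L0]=40
9. P0: load  L1  bus=[BusRd,Flush]  L1: P0=S P1=S  mem[L1]=15
10. P1: load  L0  bus=[BusRd]  L0: P0=S P1=S  mem[L0]=40
11. P0: store L0 := 43  bus=[BusRdX]  L0: P0=M P1=I  mem[L0]=40
12. P0: load  L0  bus=[-]  L0: P0=M P1=I  mem[L0]=40
13. P1: store L0 := 68  bus=[BusRdX,Flush]  L0: P0=I P1=M  mem[L0]=43
14. P1: store L1 := 32  bus=[BusRdX]  L1: P0=I P1=M  mem[L1]=15
15. P1: load  L0  bus=[-]  L0: P0=I P1=M  mem[L0]=43
16. P1: load  L1  bus=[-]  L1: P0=I P1=M  mem[L1]=15
17. P0: store L1 := 54  bus=[BusRdX,Flush]  L1: P0=M P1=I  mem[L1]=32
18. P0: store L0 := 79  bus=[BusRdX,Flush]  L0: P0=M P1=I  mem[L0]=68
19. P0: load  L1  bus=[-]  L1: P0=M P1=I  mem[L1]=32
20. P0: load  L2  bus=[-]  L2: P0=M P1=I  mem[L2]=25
21. P1: store L2 := 10  bus=[BusRdX,Flush]  L2: P0=I P1=M  mem[L2]=34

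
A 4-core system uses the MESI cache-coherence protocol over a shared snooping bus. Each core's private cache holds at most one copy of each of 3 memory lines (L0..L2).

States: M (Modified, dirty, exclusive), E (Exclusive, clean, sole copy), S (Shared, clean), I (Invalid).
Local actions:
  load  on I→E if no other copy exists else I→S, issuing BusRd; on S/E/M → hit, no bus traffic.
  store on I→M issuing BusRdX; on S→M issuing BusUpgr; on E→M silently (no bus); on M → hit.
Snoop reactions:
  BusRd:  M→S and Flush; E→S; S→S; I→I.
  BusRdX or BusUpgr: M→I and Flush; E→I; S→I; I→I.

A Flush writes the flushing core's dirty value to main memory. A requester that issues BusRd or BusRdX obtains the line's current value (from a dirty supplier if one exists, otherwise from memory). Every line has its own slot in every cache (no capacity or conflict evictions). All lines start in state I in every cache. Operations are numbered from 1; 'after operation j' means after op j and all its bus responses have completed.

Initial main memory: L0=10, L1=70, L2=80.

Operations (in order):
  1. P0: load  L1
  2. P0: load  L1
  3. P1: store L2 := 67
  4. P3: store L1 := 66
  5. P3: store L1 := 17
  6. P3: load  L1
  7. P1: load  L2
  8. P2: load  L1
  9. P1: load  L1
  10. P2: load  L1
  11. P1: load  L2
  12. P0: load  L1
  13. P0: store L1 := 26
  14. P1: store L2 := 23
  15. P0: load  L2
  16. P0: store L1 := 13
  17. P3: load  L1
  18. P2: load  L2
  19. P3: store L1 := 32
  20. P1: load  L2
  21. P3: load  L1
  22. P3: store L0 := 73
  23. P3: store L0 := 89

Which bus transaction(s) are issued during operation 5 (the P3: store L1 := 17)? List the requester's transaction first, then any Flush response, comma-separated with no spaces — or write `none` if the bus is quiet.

bus = none

1. P0: load  L1  bus=[BusRd]  L1: P0=E P1=I P2=I P3=I  mem[L1]=70
2. P0: load  L1  bus=[-]  L1: P0=E P1=I P2=I P3=I  mem[L1]=70
3. P1: store L2 := 67  bus=[BusRdX]  L2: P0=I P1=M P2=I P3=I  mem[L2]=80
4. P3: store L1 := 66  bus=[BusRdX]  L1: P0=I P1=I P2=I P3=M  mem[L1]=70
5. P3: store L1 := 17  bus=[-]  L1: P0=I P1=I P2=I P3=M  mem[L1]=70
6. P3: load  L1  bus=[-]  L1: P0=I P1=I P2=I P3=M  mem[L1]=70
7. P1: load  L2  bus=[-]  L2: P0=I P1=M P2=I P3=I  mem[L2]=80
8. P2: load  L1  bus=[BusRd,Flush]  L1: P0=I P1=I P2=S P3=S  mem[L1]=17
9. P1: load  L1  bus=[BusRd]  L1: P0=I P1=S P2=S P3=S  mem[L1]=17
10. P2: load  L1  bus=[-]  L1: P0=I P1=S P2=S P3=S  mem[L1]=17
11. P1: load  L2  bus=[-]  L2: P0=I P1=M P2=I P3=I  mem[L2]=80
12. P0: load  L1  bus=[BusRd]  L1: P0=S P1=S P2=S P3=S  mem[L1]=17
13. P0: store L1 := 26  bus=[BusUpgr]  L1: P0=M P1=I P2=I P3=I  mem[L1]=17
14. P1: store L2 := 23  bus=[-]  L2: P0=I P1=M P2=I P3=I  mem[L2]=80
15. P0: load  L2  bus=[BusRd,Flush]  L2: P0=S P1=S P2=I P3=I  mem[L2]=23
16. P0: store L1 := 13  bus=[-]  L1: P0=M P1=I P2=I P3=I  mem[L1]=17
17. P3: load  L1  bus=[BusRd,Flush]  L1: P0=S P1=I P2=I P3=S  mem[L1]=13
18. P2: load  L2  bus=[BusRd]  L2: P0=S P1=S P2=S P3=I  mem[L2]=23
19. P3: store L1 := 32  bus=[BusUpgr]  L1: P0=I P1=I P2=I P3=M  mem[L1]=13
20. P1: load  L2  bus=[-]  L2: P0=S P1=S P2=S P3=I  mem[L2]=23
21. P3: load  L1  bus=[-]  L1: P0=I P1=I P2=I P3=M  mem[L1]=13
22. P3: store L0 := 73  bus=[BusRdX]  L0: P0=I P1=I P2=I P3=M  mem[L0]=10
23. P3: store L0 := 89  bus=[-]  L0: P0=I P1=I P2=I P3=M  mem[L0]=10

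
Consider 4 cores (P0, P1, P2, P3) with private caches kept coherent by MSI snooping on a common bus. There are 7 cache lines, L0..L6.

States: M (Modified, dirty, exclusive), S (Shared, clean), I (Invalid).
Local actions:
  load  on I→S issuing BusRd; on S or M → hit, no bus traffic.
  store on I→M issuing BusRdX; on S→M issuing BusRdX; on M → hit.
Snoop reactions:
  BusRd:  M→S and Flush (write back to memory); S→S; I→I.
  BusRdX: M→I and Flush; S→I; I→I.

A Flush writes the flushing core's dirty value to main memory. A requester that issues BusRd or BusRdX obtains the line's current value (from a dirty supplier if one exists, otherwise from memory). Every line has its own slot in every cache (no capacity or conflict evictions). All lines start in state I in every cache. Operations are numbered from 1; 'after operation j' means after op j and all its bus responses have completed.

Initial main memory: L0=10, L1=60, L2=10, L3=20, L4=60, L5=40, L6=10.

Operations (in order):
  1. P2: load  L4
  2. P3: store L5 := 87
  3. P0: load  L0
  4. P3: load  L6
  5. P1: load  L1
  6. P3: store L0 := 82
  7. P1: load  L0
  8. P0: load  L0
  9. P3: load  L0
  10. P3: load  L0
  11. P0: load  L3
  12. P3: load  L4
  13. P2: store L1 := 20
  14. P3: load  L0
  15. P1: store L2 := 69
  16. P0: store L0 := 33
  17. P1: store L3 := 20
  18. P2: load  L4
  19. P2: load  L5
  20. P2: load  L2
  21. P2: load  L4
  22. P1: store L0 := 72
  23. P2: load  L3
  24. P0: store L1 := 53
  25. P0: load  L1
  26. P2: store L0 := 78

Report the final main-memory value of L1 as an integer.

[1] P2: load  L4 | P0:I, P1:I, P2:S(60), P3:I | bus: BusRd
[2] P3: store L5 := 87 | P0:I, P1:I, P2:I, P3:M(87) | bus: BusRdX
[3] P0: load  L0 | P0:S(10), P1:I, P2:I, P3:I | bus: BusRd
[4] P3: load  L6 | P0:I, P1:I, P2:I, P3:S(10) | bus: BusRd
[5] P1: load  L1 | P0:I, P1:S(60), P2:I, P3:I | bus: BusRd
[6] P3: store L0 := 82 | P0:I, P1:I, P2:I, P3:M(82) | bus: BusRdX
[7] P1: load  L0 | P0:I, P1:S(82), P2:I, P3:S(82) | bus: BusRd,Flush
[8] P0: load  L0 | P0:S(82), P1:S(82), P2:I, P3:S(82) | bus: BusRd
[9] P3: load  L0 | P0:S(82), P1:S(82), P2:I, P3:S(82) | bus: none
[10] P3: load  L0 | P0:S(82), P1:S(82), P2:I, P3:S(82) | bus: none
[11] P0: load  L3 | P0:S(20), P1:I, P2:I, P3:I | bus: BusRd
[12] P3: load  L4 | P0:I, P1:I, P2:S(60), P3:S(60) | bus: BusRd
[13] P2: store L1 := 20 | P0:I, P1:I, P2:M(20), P3:I | bus: BusRdX
[14] P3: load  L0 | P0:S(82), P1:S(82), P2:I, P3:S(82) | bus: none
[15] P1: store L2 := 69 | P0:I, P1:M(69), P2:I, P3:I | bus: BusRdX
[16] P0: store L0 := 33 | P0:M(33), P1:I, P2:I, P3:I | bus: BusRdX
[17] P1: store L3 := 20 | P0:I, P1:M(20), P2:I, P3:I | bus: BusRdX
[18] P2: load  L4 | P0:I, P1:I, P2:S(60), P3:S(60) | bus: none
[19] P2: load  L5 | P0:I, P1:I, P2:S(87), P3:S(87) | bus: BusRd,Flush
[20] P2: load  L2 | P0:I, P1:S(69), P2:S(69), P3:I | bus: BusRd,Flush
[21] P2: load  L4 | P0:I, P1:I, P2:S(60), P3:S(60) | bus: none
[22] P1: store L0 := 72 | P0:I, P1:M(72), P2:I, P3:I | bus: BusRdX,Flush
[23] P2: load  L3 | P0:I, P1:S(20), P2:S(20), P3:I | bus: BusRd,Flush
[24] P0: store L1 := 53 | P0:M(53), P1:I, P2:I, P3:I | bus: BusRdX,Flush
[25] P0: load  L1 | P0:M(53), P1:I, P2:I, P3:I | bus: none
[26] P2: store L0 := 78 | P0:I, P1:I, P2:M(78), P3:I | bus: BusRdX,Flush

memory[L1] = 20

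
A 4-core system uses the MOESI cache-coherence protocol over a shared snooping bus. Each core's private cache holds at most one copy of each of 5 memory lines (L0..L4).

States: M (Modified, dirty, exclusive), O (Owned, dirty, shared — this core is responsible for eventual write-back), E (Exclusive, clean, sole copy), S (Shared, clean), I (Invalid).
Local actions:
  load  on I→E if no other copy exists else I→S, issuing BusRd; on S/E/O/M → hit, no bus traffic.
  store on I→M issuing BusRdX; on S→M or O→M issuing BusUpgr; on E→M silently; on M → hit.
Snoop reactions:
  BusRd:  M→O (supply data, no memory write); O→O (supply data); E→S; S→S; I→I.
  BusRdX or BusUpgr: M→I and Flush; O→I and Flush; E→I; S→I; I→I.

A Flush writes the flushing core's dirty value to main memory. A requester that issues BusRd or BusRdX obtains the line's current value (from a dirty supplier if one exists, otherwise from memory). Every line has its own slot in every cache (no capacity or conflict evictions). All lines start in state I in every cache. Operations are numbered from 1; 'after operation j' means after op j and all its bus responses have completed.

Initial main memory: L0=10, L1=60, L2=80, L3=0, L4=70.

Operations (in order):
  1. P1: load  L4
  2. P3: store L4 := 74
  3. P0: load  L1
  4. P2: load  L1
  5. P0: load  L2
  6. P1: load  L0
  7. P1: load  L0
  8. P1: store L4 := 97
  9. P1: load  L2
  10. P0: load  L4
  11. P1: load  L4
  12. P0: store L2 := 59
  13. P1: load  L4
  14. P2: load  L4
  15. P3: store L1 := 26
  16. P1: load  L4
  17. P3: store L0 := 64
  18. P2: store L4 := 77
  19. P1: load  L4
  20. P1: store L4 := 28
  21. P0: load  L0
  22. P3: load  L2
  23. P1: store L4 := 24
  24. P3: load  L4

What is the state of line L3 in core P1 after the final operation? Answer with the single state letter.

  op1 P1: load  L4 → I/E/I/I on L4; bus BusRd; mem=70
  op2 P3: store L4 := 74 → I/I/I/M on L4; bus BusRdX; mem=70
  op3 P0: load  L1 → E/I/I/I on L1; bus BusRd; mem=60
  op4 P2: load  L1 → S/I/S/I on L1; bus BusRd; mem=60
  op5 P0: load  L2 → E/I/I/I on L2; bus BusRd; mem=80
  op6 P1: load  L0 → I/E/I/I on L0; bus BusRd; mem=10
  op7 P1: load  L0 → I/E/I/I on L0; bus (none); mem=10
  op8 P1: store L4 := 97 → I/M/I/I on L4; bus BusRdX Flush; mem=74
  op9 P1: load  L2 → S/S/I/I on L2; bus BusRd; mem=80
  op10 P0: load  L4 → S/O/I/I on L4; bus BusRd; mem=74
  op11 P1: load  L4 → S/O/I/I on L4; bus (none); mem=74
  op12 P0: store L2 := 59 → M/I/I/I on L2; bus BusUpgr; mem=80
  op13 P1: load  L4 → S/O/I/I on L4; bus (none); mem=74
  op14 P2: load  L4 → S/O/S/I on L4; bus BusRd; mem=74
  op15 P3: store L1 := 26 → I/I/I/M on L1; bus BusRdX; mem=60
  op16 P1: load  L4 → S/O/S/I on L4; bus (none); mem=74
  op17 P3: store L0 := 64 → I/I/I/M on L0; bus BusRdX; mem=10
  op18 P2: store L4 := 77 → I/I/M/I on L4; bus BusUpgr Flush; mem=97
  op19 P1: load  L4 → I/S/O/I on L4; bus BusRd; mem=97
  op20 P1: store L4 := 28 → I/M/I/I on L4; bus BusUpgr Flush; mem=77
  op21 P0: load  L0 → S/I/I/O on L0; bus BusRd; mem=10
  op22 P3: load  L2 → O/I/I/S on L2; bus BusRd; mem=80
  op23 P1: store L4 := 24 → I/M/I/I on L4; bus (none); mem=77
  op24 P3: load  L4 → I/O/I/S on L4; bus BusRd; mem=77

state = I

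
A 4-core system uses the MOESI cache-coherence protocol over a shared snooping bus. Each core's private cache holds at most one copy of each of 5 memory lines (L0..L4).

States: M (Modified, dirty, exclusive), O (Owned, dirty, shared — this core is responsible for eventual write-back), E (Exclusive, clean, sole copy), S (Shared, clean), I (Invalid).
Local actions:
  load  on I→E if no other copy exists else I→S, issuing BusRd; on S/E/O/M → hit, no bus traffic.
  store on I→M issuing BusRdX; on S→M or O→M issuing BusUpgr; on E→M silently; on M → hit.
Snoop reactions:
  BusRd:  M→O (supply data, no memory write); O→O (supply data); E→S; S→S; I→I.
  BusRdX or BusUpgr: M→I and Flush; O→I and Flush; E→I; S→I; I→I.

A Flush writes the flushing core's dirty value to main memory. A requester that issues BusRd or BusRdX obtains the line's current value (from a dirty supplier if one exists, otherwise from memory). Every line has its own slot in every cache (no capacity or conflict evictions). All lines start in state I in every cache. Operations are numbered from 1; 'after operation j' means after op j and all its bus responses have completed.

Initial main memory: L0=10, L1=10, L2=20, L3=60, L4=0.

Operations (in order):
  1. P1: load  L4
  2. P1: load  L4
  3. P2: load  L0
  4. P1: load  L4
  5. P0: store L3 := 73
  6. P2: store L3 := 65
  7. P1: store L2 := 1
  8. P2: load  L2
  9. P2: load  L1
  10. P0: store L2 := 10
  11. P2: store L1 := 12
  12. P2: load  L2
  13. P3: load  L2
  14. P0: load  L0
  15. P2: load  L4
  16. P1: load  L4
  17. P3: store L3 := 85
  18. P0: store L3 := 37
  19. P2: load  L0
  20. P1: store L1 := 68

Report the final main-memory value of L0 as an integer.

memory[L0] = 10

step 1: P1: load  L4  ⟶  IEII  (L4)  txn=BusRd  M[L4]=0
step 2: P1: load  L4  ⟶  IEII  (L4)  txn=∅  M[L4]=0
step 3: P2: load  L0  ⟶  IIEI  (L0)  txn=BusRd  M[L0]=10
step 4: P1: load  L4  ⟶  IEII  (L4)  txn=∅  M[L4]=0
step 5: P0: store L3 := 73  ⟶  MIII  (L3)  txn=BusRdX  M[L3]=60
step 6: P2: store L3 := 65  ⟶  IIMI  (L3)  txn=BusRdX+Flush  M[L3]=73
step 7: P1: store L2 := 1  ⟶  IMII  (L2)  txn=BusRdX  M[L2]=20
step 8: P2: load  L2  ⟶  IOSI  (L2)  txn=BusRd  M[L2]=20
step 9: P2: load  L1  ⟶  IIEI  (L1)  txn=BusRd  M[L1]=10
step 10: P0: store L2 := 10  ⟶  MIII  (L2)  txn=BusRdX+Flush  M[L2]=1
step 11: P2: store L1 := 12  ⟶  IIMI  (L1)  txn=∅  M[L1]=10
step 12: P2: load  L2  ⟶  OISI  (L2)  txn=BusRd  M[L2]=1
step 13: P3: load  L2  ⟶  OISS  (L2)  txn=BusRd  M[L2]=1
step 14: P0: load  L0  ⟶  SISI  (L0)  txn=BusRd  M[L0]=10
step 15: P2: load  L4  ⟶  ISSI  (L4)  txn=BusRd  M[L4]=0
step 16: P1: load  L4  ⟶  ISSI  (L4)  txn=∅  M[L4]=0
step 17: P3: store L3 := 85  ⟶  IIIM  (L3)  txn=BusRdX+Flush  M[L3]=65
step 18: P0: store L3 := 37  ⟶  MIII  (L3)  txn=BusRdX+Flush  M[L3]=85
step 19: P2: load  L0  ⟶  SISI  (L0)  txn=∅  M[L0]=10
step 20: P1: store L1 := 68  ⟶  IMII  (L1)  txn=BusRdX+Flush  M[L1]=12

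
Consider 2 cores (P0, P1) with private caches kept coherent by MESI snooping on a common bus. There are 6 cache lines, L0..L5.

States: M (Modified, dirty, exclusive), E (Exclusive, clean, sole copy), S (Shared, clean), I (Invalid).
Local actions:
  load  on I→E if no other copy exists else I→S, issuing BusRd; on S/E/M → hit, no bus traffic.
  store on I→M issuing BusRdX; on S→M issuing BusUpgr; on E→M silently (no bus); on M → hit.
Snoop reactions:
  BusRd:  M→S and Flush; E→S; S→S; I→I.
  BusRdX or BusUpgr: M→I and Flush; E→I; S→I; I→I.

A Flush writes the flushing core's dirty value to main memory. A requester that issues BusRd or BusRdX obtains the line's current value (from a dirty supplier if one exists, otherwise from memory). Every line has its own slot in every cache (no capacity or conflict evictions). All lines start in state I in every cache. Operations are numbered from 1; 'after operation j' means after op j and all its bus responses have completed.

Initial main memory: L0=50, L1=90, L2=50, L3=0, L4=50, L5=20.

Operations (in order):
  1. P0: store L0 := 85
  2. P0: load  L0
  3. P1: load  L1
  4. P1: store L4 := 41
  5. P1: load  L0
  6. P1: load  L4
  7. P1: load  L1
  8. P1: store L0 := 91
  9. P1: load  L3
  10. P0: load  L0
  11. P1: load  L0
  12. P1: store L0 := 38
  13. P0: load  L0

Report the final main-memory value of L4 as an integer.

memory[L4] = 50

step 1: P0: store L0 := 85  ⟶  MI  (L0)  txn=BusRdX  M[L0]=50
step 2: P0: load  L0  ⟶  MI  (L0)  txn=∅  M[L0]=50
step 3: P1: load  L1  ⟶  IE  (L1)  txn=BusRd  M[L1]=90
step 4: P1: store L4 := 41  ⟶  IM  (L4)  txn=BusRdX  M[L4]=50
step 5: P1: load  L0  ⟶  SS  (L0)  txn=BusRd+Flush  M[L0]=85
step 6: P1: load  L4  ⟶  IM  (L4)  txn=∅  M[L4]=50
step 7: P1: load  L1  ⟶  IE  (L1)  txn=∅  M[L1]=90
step 8: P1: store L0 := 91  ⟶  IM  (L0)  txn=BusUpgr  M[L0]=85
step 9: P1: load  L3  ⟶  IE  (L3)  txn=BusRd  M[L3]=0
step 10: P0: load  L0  ⟶  SS  (L0)  txn=BusRd+Flush  M[L0]=91
step 11: P1: load  L0  ⟶  SS  (L0)  txn=∅  M[L0]=91
step 12: P1: store L0 := 38  ⟶  IM  (L0)  txn=BusUpgr  M[L0]=91
step 13: P0: load  L0  ⟶  SS  (L0)  txn=BusRd+Flush  M[L0]=38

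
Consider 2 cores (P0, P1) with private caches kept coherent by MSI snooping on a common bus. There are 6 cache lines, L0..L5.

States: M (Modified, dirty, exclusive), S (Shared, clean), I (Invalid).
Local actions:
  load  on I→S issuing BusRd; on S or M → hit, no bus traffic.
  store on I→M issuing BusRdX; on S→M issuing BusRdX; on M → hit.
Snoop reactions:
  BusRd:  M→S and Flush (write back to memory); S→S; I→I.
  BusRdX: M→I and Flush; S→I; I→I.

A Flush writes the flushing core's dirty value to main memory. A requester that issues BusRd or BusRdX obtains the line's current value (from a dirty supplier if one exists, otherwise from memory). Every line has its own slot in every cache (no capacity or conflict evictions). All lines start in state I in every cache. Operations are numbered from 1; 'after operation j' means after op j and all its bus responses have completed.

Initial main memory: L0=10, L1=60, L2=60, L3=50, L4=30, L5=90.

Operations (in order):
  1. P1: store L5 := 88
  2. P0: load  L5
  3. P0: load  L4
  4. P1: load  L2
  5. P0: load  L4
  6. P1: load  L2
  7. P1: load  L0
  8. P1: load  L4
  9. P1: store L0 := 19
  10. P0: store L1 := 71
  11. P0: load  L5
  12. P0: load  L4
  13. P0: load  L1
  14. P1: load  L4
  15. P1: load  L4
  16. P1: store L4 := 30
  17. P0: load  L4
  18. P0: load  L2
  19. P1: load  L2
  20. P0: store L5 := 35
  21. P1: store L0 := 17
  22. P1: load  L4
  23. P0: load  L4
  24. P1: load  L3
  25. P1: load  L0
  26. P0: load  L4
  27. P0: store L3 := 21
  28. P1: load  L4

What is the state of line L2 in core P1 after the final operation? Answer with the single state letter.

[1] P1: store L5 := 88 | P0:I, P1:M(88) | bus: BusRdX
[2] P0: load  L5 | P0:S(88), P1:S(88) | bus: BusRd,Flush
[3] P0: load  L4 | P0:S(30), P1:I | bus: BusRd
[4] P1: load  L2 | P0:I, P1:S(60) | bus: BusRd
[5] P0: load  L4 | P0:S(30), P1:I | bus: none
[6] P1: load  L2 | P0:I, P1:S(60) | bus: none
[7] P1: load  L0 | P0:I, P1:S(10) | bus: BusRd
[8] P1: load  L4 | P0:S(30), P1:S(30) | bus: BusRd
[9] P1: store L0 := 19 | P0:I, P1:M(19) | bus: BusRdX
[10] P0: store L1 := 71 | P0:M(71), P1:I | bus: BusRdX
[11] P0: load  L5 | P0:S(88), P1:S(88) | bus: none
[12] P0: load  L4 | P0:S(30), P1:S(30) | bus: none
[13] P0: load  L1 | P0:M(71), P1:I | bus: none
[14] P1: load  L4 | P0:S(30), P1:S(30) | bus: none
[15] P1: load  L4 | P0:S(30), P1:S(30) | bus: none
[16] P1: store L4 := 30 | P0:I, P1:M(30) | bus: BusRdX
[17] P0: load  L4 | P0:S(30), P1:S(30) | bus: BusRd,Flush
[18] P0: load  L2 | P0:S(60), P1:S(60) | bus: BusRd
[19] P1: load  L2 | P0:S(60), P1:S(60) | bus: none
[20] P0: store L5 := 35 | P0:M(35), P1:I | bus: BusRdX
[21] P1: store L0 := 17 | P0:I, P1:M(17) | bus: none
[22] P1: load  L4 | P0:S(30), P1:S(30) | bus: none
[23] P0: load  L4 | P0:S(30), P1:S(30) | bus: none
[24] P1: load  L3 | P0:I, P1:S(50) | bus: BusRd
[25] P1: load  L0 | P0:I, P1:M(17) | bus: none
[26] P0: load  L4 | P0:S(30), P1:S(30) | bus: none
[27] P0: store L3 := 21 | P0:M(21), P1:I | bus: BusRdX
[28] P1: load  L4 | P0:S(30), P1:S(30) | bus: none

state = S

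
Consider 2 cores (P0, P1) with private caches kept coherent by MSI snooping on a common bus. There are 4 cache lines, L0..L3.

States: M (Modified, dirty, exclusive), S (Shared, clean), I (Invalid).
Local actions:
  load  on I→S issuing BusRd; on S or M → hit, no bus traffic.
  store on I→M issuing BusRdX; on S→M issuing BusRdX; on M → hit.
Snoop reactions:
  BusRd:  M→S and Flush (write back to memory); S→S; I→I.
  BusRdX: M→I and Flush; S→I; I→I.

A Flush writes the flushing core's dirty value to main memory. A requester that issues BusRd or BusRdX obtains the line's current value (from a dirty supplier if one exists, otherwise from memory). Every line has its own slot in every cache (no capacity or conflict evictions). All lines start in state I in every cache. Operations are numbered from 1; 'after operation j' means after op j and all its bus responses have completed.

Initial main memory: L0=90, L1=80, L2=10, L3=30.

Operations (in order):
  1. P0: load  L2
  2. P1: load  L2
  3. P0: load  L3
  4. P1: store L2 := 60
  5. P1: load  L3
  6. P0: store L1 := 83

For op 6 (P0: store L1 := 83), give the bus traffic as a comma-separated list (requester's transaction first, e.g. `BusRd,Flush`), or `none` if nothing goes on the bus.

1. P0: load  L2  bus=[BusRd]  L2: P0=S P1=I  mem[L2]=10
2. P1: load  L2  bus=[BusRd]  L2: P0=S P1=S  mem[L2]=10
3. P0: load  L3  bus=[BusRd]  L3: P0=S P1=I  mem[L3]=30
4. P1: store L2 := 60  bus=[BusRdX]  L2: P0=I P1=M  mem[L2]=10
5. P1: load  L3  bus=[BusRd]  L3: P0=S P1=S  mem[L3]=30
6. P0: store L1 := 83  bus=[BusRdX]  L1: P0=M P1=I  mem[L1]=80

bus = BusRdX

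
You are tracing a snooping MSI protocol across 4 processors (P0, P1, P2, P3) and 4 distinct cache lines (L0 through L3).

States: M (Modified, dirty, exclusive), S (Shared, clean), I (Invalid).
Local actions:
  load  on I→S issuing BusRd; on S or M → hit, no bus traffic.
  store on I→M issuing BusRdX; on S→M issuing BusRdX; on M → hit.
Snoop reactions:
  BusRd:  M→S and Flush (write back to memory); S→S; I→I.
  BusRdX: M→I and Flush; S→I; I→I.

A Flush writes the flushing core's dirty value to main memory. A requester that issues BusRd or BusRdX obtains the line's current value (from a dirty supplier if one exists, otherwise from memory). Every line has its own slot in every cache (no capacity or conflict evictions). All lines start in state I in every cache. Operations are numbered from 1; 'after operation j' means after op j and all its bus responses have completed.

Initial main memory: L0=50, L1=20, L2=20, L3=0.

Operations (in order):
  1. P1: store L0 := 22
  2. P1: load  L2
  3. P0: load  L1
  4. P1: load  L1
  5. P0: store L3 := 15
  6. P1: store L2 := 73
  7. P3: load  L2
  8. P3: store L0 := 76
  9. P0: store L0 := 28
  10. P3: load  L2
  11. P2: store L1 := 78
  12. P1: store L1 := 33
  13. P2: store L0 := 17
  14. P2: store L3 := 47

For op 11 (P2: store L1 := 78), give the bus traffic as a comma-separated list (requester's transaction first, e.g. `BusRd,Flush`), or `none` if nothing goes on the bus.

1. P1: store L0 := 22  bus=[BusRdX]  L0: P0=I P1=M P2=I P3=I  mem[L0]=50
2. P1: load  L2  bus=[BusRd]  L2: P0=I P1=S P2=I P3=I  mem[L2]=20
3. P0: load  L1  bus=[BusRd]  L1: P0=S P1=I P2=I P3=I  mem[L1]=20
4. P1: load  L1  bus=[BusRd]  L1: P0=S P1=S P2=I P3=I  mem[L1]=20
5. P0: store L3 := 15  bus=[BusRdX]  L3: P0=M P1=I P2=I P3=I  mem[L3]=0
6. P1: store L2 := 73  bus=[BusRdX]  L2: P0=I P1=M P2=I P3=I  mem[L2]=20
7. P3: load  L2  bus=[BusRd,Flush]  L2: P0=I P1=S P2=I P3=S  mem[L2]=73
8. P3: store L0 := 76  bus=[BusRdX,Flush]  L0: P0=I P1=I P2=I P3=M  mem[L0]=22
9. P0: store L0 := 28  bus=[BusRdX,Flush]  L0: P0=M P1=I P2=I P3=I  mem[L0]=76
10. P3: load  L2  bus=[-]  L2: P0=I P1=S P2=I P3=S  mem[L2]=73
11. P2: store L1 := 78  bus=[BusRdX]  L1: P0=I P1=I P2=M P3=I  mem[L1]=20
12. P1: store L1 := 33  bus=[BusRdX,Flush]  L1: P0=I P1=M P2=I P3=I  mem[L1]=78
13. P2: store L0 := 17  bus=[BusRdX,Flush]  L0: P0=I P1=I P2=M P3=I  mem[L0]=28
14. P2: store L3 := 47  bus=[BusRdX,Flush]  L3: P0=I P1=I P2=M P3=I  mem[L3]=15

bus = BusRdX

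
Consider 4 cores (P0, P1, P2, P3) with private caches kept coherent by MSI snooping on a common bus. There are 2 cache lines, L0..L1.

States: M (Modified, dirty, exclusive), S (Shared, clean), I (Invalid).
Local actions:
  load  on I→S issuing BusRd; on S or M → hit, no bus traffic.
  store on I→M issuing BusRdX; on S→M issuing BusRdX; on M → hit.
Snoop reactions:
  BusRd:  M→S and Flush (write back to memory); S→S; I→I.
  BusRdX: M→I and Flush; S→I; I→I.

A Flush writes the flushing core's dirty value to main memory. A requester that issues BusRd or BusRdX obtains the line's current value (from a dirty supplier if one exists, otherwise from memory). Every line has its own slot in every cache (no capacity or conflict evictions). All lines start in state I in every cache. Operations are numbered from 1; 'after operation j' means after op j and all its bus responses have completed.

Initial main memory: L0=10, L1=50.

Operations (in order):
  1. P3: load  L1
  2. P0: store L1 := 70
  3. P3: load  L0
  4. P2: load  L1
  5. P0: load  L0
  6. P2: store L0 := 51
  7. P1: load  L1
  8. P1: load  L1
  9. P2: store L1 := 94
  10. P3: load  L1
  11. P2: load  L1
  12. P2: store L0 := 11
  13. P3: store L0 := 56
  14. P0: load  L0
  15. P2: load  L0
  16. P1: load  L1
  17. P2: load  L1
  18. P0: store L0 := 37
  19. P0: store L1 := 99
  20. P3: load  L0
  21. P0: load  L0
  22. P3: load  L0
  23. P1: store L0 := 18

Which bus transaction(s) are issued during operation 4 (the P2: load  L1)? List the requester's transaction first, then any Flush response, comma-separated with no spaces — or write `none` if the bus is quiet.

step 1: P3: load  L1  ⟶  IIIS  (L1)  txn=BusRd  M[L1]=50
step 2: P0: store L1 := 70  ⟶  MIII  (L1)  txn=BusRdX  M[L1]=50
step 3: P3: load  L0  ⟶  IIIS  (L0)  txn=BusRd  M[L0]=10
step 4: P2: load  L1  ⟶  SISI  (L1)  txn=BusRd+Flush  M[L1]=70
step 5: P0: load  L0  ⟶  SIIS  (L0)  txn=BusRd  M[L0]=10
step 6: P2: store L0 := 51  ⟶  IIMI  (L0)  txn=BusRdX  M[L0]=10
step 7: P1: load  L1  ⟶  SSSI  (L1)  txn=BusRd  M[L1]=70
step 8: P1: load  L1  ⟶  SSSI  (L1)  txn=∅  M[L1]=70
step 9: P2: store L1 := 94  ⟶  IIMI  (L1)  txn=BusRdX  M[L1]=70
step 10: P3: load  L1  ⟶  IISS  (L1)  txn=BusRd+Flush  M[L1]=94
step 11: P2: load  L1  ⟶  IISS  (L1)  txn=∅  M[L1]=94
step 12: P2: store L0 := 11  ⟶  IIMI  (L0)  txn=∅  M[L0]=10
step 13: P3: store L0 := 56  ⟶  IIIM  (L0)  txn=BusRdX+Flush  M[L0]=11
step 14: P0: load  L0  ⟶  SIIS  (L0)  txn=BusRd+Flush  M[L0]=56
step 15: P2: load  L0  ⟶  SISS  (L0)  txn=BusRd  M[L0]=56
step 16: P1: load  L1  ⟶  ISSS  (L1)  txn=BusRd  M[L1]=94
step 17: P2: load  L1  ⟶  ISSS  (L1)  txn=∅  M[L1]=94
step 18: P0: store L0 := 37  ⟶  MIII  (L0)  txn=BusRdX  M[L0]=56
step 19: P0: store L1 := 99  ⟶  MIII  (L1)  txn=BusRdX  M[L1]=94
step 20: P3: load  L0  ⟶  SIIS  (L0)  txn=BusRd+Flush  M[L0]=37
step 21: P0: load  L0  ⟶  SIIS  (L0)  txn=∅  M[L0]=37
step 22: P3: load  L0  ⟶  SIIS  (L0)  txn=∅  M[L0]=37
step 23: P1: store L0 := 18  ⟶  IMII  (L0)  txn=BusRdX  M[L0]=37

bus = BusRd,Flush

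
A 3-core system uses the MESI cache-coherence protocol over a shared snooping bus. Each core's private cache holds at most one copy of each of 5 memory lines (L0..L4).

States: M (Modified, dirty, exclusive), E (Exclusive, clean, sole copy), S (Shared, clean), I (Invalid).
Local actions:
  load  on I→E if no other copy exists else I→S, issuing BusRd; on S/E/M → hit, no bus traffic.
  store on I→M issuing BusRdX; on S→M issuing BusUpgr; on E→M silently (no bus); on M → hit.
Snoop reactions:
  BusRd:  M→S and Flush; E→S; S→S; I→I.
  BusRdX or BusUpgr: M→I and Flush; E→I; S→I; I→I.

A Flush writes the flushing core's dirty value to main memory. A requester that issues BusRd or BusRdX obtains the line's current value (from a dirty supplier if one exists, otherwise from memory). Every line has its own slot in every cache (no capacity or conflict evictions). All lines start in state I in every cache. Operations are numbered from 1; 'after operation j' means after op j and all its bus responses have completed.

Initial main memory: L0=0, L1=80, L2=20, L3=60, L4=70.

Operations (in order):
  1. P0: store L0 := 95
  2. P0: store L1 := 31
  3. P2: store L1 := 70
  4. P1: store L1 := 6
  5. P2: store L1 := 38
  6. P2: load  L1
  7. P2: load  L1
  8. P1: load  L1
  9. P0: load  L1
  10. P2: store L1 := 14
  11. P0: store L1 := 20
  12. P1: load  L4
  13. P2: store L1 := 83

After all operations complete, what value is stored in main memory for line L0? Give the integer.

memory[L0] = 0

[1] P0: store L0 := 95 | P0:M(95), P1:I, P2:I | bus: BusRdX
[2] P0: store L1 := 31 | P0:M(31), P1:I, P2:I | bus: BusRdX
[3] P2: store L1 := 70 | P0:I, P1:I, P2:M(70) | bus: BusRdX,Flush
[4] P1: store L1 := 6 | P0:I, P1:M(6), P2:I | bus: BusRdX,Flush
[5] P2: store L1 := 38 | P0:I, P1:I, P2:M(38) | bus: BusRdX,Flush
[6] P2: load  L1 | P0:I, P1:I, P2:M(38) | bus: none
[7] P2: load  L1 | P0:I, P1:I, P2:M(38) | bus: none
[8] P1: load  L1 | P0:I, P1:S(38), P2:S(38) | bus: BusRd,Flush
[9] P0: load  L1 | P0:S(38), P1:S(38), P2:S(38) | bus: BusRd
[10] P2: store L1 := 14 | P0:I, P1:I, P2:M(14) | bus: BusUpgr
[11] P0: store L1 := 20 | P0:M(20), P1:I, P2:I | bus: BusRdX,Flush
[12] P1: load  L4 | P0:I, P1:E(70), P2:I | bus: BusRd
[13] P2: store L1 := 83 | P0:I, P1:I, P2:M(83) | bus: BusRdX,Flush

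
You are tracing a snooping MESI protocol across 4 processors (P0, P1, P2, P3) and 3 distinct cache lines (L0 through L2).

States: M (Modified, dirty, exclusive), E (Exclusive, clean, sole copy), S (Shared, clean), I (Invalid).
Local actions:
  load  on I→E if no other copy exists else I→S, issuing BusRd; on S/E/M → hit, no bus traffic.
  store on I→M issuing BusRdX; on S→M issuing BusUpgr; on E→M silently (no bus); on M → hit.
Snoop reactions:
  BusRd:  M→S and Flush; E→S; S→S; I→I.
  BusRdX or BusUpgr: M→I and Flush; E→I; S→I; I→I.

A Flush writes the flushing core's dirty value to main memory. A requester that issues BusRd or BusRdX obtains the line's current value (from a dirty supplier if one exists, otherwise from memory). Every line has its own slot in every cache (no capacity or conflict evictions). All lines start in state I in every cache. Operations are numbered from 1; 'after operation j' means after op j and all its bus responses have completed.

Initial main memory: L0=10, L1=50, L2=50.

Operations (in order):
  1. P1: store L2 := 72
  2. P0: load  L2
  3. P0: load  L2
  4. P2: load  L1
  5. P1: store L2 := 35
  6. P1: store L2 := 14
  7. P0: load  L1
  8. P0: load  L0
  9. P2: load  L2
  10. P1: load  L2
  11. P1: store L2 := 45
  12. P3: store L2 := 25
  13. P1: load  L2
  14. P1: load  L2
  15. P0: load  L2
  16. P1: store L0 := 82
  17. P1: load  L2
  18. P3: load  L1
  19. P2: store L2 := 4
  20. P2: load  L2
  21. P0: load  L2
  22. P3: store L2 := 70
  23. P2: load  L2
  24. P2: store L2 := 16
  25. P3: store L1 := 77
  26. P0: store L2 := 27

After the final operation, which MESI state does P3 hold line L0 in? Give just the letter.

state = I

[1] P1: store L2 := 72 | P0:I, P1:M(72), P2:I, P3:I | bus: BusRdX
[2] P0: load  L2 | P0:S(72), P1:S(72), P2:I, P3:I | bus: BusRd,Flush
[3] P0: load  L2 | P0:S(72), P1:S(72), P2:I, P3:I | bus: none
[4] P2: load  L1 | P0:I, P1:I, P2:E(50), P3:I | bus: BusRd
[5] P1: store L2 := 35 | P0:I, P1:M(35), P2:I, P3:I | bus: BusUpgr
[6] P1: store L2 := 14 | P0:I, P1:M(14), P2:I, P3:I | bus: none
[7] P0: load  L1 | P0:S(50), P1:I, P2:S(50), P3:I | bus: BusRd
[8] P0: load  L0 | P0:E(10), P1:I, P2:I, P3:I | bus: BusRd
[9] P2: load  L2 | P0:I, P1:S(14), P2:S(14), P3:I | bus: BusRd,Flush
[10] P1: load  L2 | P0:I, P1:S(14), P2:S(14), P3:I | bus: none
[11] P1: store L2 := 45 | P0:I, P1:M(45), P2:I, P3:I | bus: BusUpgr
[12] P3: store L2 := 25 | P0:I, P1:I, P2:I, P3:M(25) | bus: BusRdX,Flush
[13] P1: load  L2 | P0:I, P1:S(25), P2:I, P3:S(25) | bus: BusRd,Flush
[14] P1: load  L2 | P0:I, P1:S(25), P2:I, P3:S(25) | bus: none
[15] P0: load  L2 | P0:S(25), P1:S(25), P2:I, P3:S(25) | bus: BusRd
[16] P1: store L0 := 82 | P0:I, P1:M(82), P2:I, P3:I | bus: BusRdX
[17] P1: load  L2 | P0:S(25), P1:S(25), P2:I, P3:S(25) | bus: none
[18] P3: load  L1 | P0:S(50), P1:I, P2:S(50), P3:S(50) | bus: BusRd
[19] P2: store L2 := 4 | P0:I, P1:I, P2:M(4), P3:I | bus: BusRdX
[20] P2: load  L2 | P0:I, P1:I, P2:M(4), P3:I | bus: none
[21] P0: load  L2 | P0:S(4), P1:I, P2:S(4), P3:I | bus: BusRd,Flush
[22] P3: store L2 := 70 | P0:I, P1:I, P2:I, P3:M(70) | bus: BusRdX
[23] P2: load  L2 | P0:I, P1:I, P2:S(70), P3:S(70) | bus: BusRd,Flush
[24] P2: store L2 := 16 | P0:I, P1:I, P2:M(16), P3:I | bus: BusUpgr
[25] P3: store L1 := 77 | P0:I, P1:I, P2:I, P3:M(77) | bus: BusUpgr
[26] P0: store L2 := 27 | P0:M(27), P1:I, P2:I, P3:I | bus: BusRdX,Flush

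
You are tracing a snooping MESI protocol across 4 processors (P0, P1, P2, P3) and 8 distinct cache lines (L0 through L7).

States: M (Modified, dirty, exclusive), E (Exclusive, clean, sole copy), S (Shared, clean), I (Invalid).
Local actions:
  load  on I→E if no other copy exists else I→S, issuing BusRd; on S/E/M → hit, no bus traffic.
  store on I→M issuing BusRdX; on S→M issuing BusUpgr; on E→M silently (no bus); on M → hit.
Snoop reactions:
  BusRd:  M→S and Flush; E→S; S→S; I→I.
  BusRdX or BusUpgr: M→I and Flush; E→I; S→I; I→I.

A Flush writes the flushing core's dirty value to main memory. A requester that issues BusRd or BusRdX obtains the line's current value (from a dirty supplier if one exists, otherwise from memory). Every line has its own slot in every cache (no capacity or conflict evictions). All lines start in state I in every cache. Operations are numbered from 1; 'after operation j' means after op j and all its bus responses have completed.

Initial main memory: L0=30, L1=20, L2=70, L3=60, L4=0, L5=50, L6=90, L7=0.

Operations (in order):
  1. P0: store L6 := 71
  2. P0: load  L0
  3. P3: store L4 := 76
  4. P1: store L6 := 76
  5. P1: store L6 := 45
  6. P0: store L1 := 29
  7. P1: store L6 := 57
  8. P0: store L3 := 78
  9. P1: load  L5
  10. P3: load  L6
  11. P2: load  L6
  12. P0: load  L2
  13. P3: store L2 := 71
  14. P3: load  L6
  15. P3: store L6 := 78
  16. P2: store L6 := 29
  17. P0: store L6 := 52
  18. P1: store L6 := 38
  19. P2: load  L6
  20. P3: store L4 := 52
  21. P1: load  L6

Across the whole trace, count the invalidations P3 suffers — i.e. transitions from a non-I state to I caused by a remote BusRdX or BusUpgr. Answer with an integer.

[1] P0: store L6 := 71 | P0:M(71), P1:I, P2:I, P3:I | bus: BusRdX
[2] P0: load  L0 | P0:E(30), P1:I, P2:I, P3:I | bus: BusRd
[3] P3: store L4 := 76 | P0:I, P1:I, P2:I, P3:M(76) | bus: BusRdX
[4] P1: store L6 := 76 | P0:I, P1:M(76), P2:I, P3:I | bus: BusRdX,Flush
[5] P1: store L6 := 45 | P0:I, P1:M(45), P2:I, P3:I | bus: none
[6] P0: store L1 := 29 | P0:M(29), P1:I, P2:I, P3:I | bus: BusRdX
[7] P1: store L6 := 57 | P0:I, P1:M(57), P2:I, P3:I | bus: none
[8] P0: store L3 := 78 | P0:M(78), P1:I, P2:I, P3:I | bus: BusRdX
[9] P1: load  L5 | P0:I, P1:E(50), P2:I, P3:I | bus: BusRd
[10] P3: load  L6 | P0:I, P1:S(57), P2:I, P3:S(57) | bus: BusRd,Flush
[11] P2: load  L6 | P0:I, P1:S(57), P2:S(57), P3:S(57) | bus: BusRd
[12] P0: load  L2 | P0:E(70), P1:I, P2:I, P3:I | bus: BusRd
[13] P3: store L2 := 71 | P0:I, P1:I, P2:I, P3:M(71) | bus: BusRdX
[14] P3: load  L6 | P0:I, P1:S(57), P2:S(57), P3:S(57) | bus: none
[15] P3: store L6 := 78 | P0:I, P1:I, P2:I, P3:M(78) | bus: BusUpgr
[16] P2: store L6 := 29 | P0:I, P1:I, P2:M(29), P3:I | bus: BusRdX,Flush
[17] P0: store L6 := 52 | P0:M(52), P1:I, P2:I, P3:I | bus: BusRdX,Flush
[18] P1: store L6 := 38 | P0:I, P1:M(38), P2:I, P3:I | bus: BusRdX,Flush
[19] P2: load  L6 | P0:I, P1:S(38), P2:S(38), P3:I | bus: BusRd,Flush
[20] P3: store L4 := 52 | P0:I, P1:I, P2:I, P3:M(52) | bus: none
[21] P1: load  L6 | P0:I, P1:S(38), P2:S(38), P3:I | bus: none

invalidations = 1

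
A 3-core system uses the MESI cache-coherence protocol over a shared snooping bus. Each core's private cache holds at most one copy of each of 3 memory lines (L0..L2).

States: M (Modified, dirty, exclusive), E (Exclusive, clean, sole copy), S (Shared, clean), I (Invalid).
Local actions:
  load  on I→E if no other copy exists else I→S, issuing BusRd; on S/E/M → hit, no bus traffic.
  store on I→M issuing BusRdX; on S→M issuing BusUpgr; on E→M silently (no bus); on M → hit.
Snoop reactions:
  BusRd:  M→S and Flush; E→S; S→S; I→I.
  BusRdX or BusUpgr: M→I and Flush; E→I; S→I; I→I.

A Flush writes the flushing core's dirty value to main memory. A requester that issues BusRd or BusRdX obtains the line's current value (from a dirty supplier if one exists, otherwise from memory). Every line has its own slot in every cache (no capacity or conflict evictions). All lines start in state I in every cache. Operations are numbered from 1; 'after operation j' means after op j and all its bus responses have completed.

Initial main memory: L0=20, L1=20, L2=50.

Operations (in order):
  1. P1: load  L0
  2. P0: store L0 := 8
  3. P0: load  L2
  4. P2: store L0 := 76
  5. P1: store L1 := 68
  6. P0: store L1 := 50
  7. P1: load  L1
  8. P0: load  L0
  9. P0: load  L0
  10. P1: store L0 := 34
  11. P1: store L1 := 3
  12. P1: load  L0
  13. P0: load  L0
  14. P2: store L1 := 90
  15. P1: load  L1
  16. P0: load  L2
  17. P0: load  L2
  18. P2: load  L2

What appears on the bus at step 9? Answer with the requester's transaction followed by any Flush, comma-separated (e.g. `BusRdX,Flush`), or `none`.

bus = none

[1] P1: load  L0 | P0:I, P1:E(20), P2:I | bus: BusRd
[2] P0: store L0 := 8 | P0:M(8), P1:I, P2:I | bus: BusRdX
[3] P0: load  L2 | P0:E(50), P1:I, P2:I | bus: BusRd
[4] P2: store L0 := 76 | P0:I, P1:I, P2:M(76) | bus: BusRdX,Flush
[5] P1: store L1 := 68 | P0:I, P1:M(68), P2:I | bus: BusRdX
[6] P0: store L1 := 50 | P0:M(50), P1:I, P2:I | bus: BusRdX,Flush
[7] P1: load  L1 | P0:S(50), P1:S(50), P2:I | bus: BusRd,Flush
[8] P0: load  L0 | P0:S(76), P1:I, P2:S(76) | bus: BusRd,Flush
[9] P0: load  L0 | P0:S(76), P1:I, P2:S(76) | bus: none
[10] P1: store L0 := 34 | P0:I, P1:M(34), P2:I | bus: BusRdX
[11] P1: store L1 := 3 | P0:I, P1:M(3), P2:I | bus: BusUpgr
[12] P1: load  L0 | P0:I, P1:M(34), P2:I | bus: none
[13] P0: load  L0 | P0:S(34), P1:S(34), P2:I | bus: BusRd,Flush
[14] P2: store L1 := 90 | P0:I, P1:I, P2:M(90) | bus: BusRdX,Flush
[15] P1: load  L1 | P0:I, P1:S(90), P2:S(90) | bus: BusRd,Flush
[16] P0: load  L2 | P0:E(50), P1:I, P2:I | bus: none
[17] P0: load  L2 | P0:E(50), P1:I, P2:I | bus: none
[18] P2: load  L2 | P0:S(50), P1:I, P2:S(50) | bus: BusRd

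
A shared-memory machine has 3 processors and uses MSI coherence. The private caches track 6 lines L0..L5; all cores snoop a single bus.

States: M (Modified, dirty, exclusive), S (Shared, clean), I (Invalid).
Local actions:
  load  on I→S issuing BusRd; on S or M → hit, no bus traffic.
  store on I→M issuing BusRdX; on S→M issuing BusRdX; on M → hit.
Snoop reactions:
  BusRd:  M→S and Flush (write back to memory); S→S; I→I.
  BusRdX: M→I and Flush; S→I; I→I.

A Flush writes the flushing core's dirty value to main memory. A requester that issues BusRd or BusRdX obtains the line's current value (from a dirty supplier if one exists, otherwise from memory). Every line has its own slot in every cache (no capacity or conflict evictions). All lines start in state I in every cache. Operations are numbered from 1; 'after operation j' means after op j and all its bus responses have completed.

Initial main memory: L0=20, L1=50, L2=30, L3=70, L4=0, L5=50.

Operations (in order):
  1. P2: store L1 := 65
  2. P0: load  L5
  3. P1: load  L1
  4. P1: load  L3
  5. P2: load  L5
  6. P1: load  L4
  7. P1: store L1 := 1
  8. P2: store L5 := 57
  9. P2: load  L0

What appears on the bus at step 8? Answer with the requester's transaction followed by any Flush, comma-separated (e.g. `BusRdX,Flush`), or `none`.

bus = BusRdX

1. P2: store L1 := 65  bus=[BusRdX]  L1: P0=I P1=I P2=M  mem[L1]=50
2. P0: load  L5  bus=[BusRd]  L5: P0=S P1=I P2=I  mem[L5]=50
3. P1: load  L1  bus=[BusRd,Flush]  L1: P0=I P1=S P2=S  mem[L1]=65
4. P1: load  L3  bus=[BusRd]  L3: P0=I P1=S P2=I  mem[L3]=70
5. P2: load  L5  bus=[BusRd]  L5: P0=S P1=I P2=S  mem[L5]=50
6. P1: load  L4  bus=[BusRd]  L4: P0=I P1=S P2=I  mem[L4]=0
7. P1: store L1 := 1  bus=[BusRdX]  L1: P0=I P1=M P2=I  mem[L1]=65
8. P2: store L5 := 57  bus=[BusRdX]  L5: P0=I P1=I P2=M  mem[L5]=50
9. P2: load  L0  bus=[BusRd]  L0: P0=I P1=I P2=S  mem[L0]=20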